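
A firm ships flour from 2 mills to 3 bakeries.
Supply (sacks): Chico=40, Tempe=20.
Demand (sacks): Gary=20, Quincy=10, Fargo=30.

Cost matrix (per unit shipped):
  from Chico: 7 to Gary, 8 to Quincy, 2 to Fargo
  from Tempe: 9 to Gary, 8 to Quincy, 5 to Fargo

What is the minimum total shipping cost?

300

A cheapest plan:
  Chico to Gary: 10 × 7 = 70
  Chico to Fargo: 30 × 2 = 60
  Tempe to Gary: 10 × 9 = 90
  Tempe to Quincy: 10 × 8 = 80
Total = 70 + 60 + 90 + 80 = 300.
(Supply check: Chico ships 40; Tempe ships 20.)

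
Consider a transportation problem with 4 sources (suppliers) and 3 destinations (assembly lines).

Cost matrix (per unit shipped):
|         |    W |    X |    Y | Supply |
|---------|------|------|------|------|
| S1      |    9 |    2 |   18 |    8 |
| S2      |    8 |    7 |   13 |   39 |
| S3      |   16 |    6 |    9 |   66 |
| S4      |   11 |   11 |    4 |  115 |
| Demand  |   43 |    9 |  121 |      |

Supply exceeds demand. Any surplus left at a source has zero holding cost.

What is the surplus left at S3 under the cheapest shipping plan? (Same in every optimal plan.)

55

An optimal plan:
  S1 to W: 4 × 9 = 36
  S1 to X: 4 × 2 = 8
  S2 to W: 39 × 8 = 312
  S3 to X: 5 × 6 = 30
  S3 to Y: 6 × 9 = 54
  S4 to Y: 115 × 4 = 460
Total cost = 900.
S3 ships 11 of its 66, leaving 55.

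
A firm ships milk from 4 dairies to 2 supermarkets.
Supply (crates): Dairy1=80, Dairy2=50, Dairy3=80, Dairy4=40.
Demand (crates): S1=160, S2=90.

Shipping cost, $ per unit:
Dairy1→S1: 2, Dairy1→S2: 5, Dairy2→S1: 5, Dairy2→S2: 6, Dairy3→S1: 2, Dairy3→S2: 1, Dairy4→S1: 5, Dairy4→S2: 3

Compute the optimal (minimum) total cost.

640

One minimum-cost allocation:
  Dairy1 to S1: 80 × $2 = $160
  Dairy2 to S1: 50 × $5 = $250
  Dairy3 to S1: 30 × $2 = $60
  Dairy3 to S2: 50 × $1 = $50
  Dairy4 to S2: 40 × $3 = $120
Total = 160 + 250 + 60 + 50 + 120 = $640.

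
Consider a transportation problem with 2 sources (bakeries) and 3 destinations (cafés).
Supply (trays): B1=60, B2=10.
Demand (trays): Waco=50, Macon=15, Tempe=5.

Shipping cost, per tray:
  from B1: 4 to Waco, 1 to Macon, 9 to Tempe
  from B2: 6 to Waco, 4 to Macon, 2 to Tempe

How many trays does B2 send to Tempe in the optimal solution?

5

The minimum-cost plan:
  B1->Waco: 45 × 4 = 180
  B1->Macon: 15 × 1 = 15
  B2->Waco: 5 × 6 = 30
  B2->Tempe: 5 × 2 = 10
Total cost = 235.
So B2→Tempe carries 5 trays.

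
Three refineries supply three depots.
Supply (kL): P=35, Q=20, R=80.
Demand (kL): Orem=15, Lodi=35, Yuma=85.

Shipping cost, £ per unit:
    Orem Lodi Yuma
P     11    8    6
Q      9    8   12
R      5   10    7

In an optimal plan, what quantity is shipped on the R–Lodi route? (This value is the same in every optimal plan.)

0

Optimal shipments:
  P→Lodi: 15 kL
  P→Yuma: 20 kL
  Q→Lodi: 20 kL
  R→Orem: 15 kL
  R→Yuma: 65 kL
Total cost = £930.
The route R→Lodi is not used.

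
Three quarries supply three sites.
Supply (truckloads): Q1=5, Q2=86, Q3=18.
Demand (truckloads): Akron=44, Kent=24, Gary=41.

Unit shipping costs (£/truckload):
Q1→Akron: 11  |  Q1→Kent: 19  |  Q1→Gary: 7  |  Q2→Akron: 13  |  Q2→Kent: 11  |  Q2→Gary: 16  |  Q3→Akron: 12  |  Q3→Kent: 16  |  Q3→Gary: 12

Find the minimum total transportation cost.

1375

An optimal shipping plan:
  Q1–Gary: 5 × £7 = £35
  Q2–Akron: 44 × £13 = £572
  Q2–Kent: 24 × £11 = £264
  Q2–Gary: 18 × £16 = £288
  Q3–Gary: 18 × £12 = £216
Total = 35 + 572 + 264 + 288 + 216 = £1375.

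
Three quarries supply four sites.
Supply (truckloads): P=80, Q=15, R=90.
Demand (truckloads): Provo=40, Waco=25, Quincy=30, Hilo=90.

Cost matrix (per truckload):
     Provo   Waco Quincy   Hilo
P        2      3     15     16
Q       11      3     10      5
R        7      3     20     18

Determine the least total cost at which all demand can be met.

2010

Optimal allocation:
  P→Provo: 40 truckloads
  P→Quincy: 30 truckloads
  P→Hilo: 10 truckloads
  Q→Hilo: 15 truckloads
  R→Waco: 25 truckloads
  R→Hilo: 65 truckloads
Total cost = 2010.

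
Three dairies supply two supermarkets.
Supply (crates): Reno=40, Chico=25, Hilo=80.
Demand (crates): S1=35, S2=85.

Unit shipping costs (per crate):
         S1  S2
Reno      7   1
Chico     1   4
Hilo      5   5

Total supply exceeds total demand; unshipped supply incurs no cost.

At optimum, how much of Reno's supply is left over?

0

Minimum-cost shipments:
  Reno to S2: 40 × 1 = 40
  Chico to S1: 25 × 1 = 25
  Hilo to S1: 10 × 5 = 50
  Hilo to S2: 45 × 5 = 225
Total cost = 340.
Reno ships 40 of its 40, leaving 0.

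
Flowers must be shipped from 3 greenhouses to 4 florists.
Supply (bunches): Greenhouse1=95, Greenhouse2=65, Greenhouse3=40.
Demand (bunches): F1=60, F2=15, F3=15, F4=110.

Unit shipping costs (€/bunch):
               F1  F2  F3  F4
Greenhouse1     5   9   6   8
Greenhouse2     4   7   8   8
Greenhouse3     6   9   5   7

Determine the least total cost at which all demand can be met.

1285

A cheapest plan:
  Greenhouse1 to F1: 10 × €5 = €50
  Greenhouse1 to F4: 85 × €8 = €680
  Greenhouse2 to F1: 50 × €4 = €200
  Greenhouse2 to F2: 15 × €7 = €105
  Greenhouse3 to F3: 15 × €5 = €75
  Greenhouse3 to F4: 25 × €7 = €175
Total = 50 + 680 + 200 + 105 + 75 + 175 = €1285.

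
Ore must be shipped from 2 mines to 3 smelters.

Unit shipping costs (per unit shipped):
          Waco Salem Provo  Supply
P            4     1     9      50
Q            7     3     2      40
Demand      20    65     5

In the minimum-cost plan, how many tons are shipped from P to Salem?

The minimum-cost plan:
  P to Waco: 20 tons
  P to Salem: 30 tons
  Q to Salem: 35 tons
  Q to Provo: 5 tons
Total cost = 225.
So P→Salem carries 30 tons.

30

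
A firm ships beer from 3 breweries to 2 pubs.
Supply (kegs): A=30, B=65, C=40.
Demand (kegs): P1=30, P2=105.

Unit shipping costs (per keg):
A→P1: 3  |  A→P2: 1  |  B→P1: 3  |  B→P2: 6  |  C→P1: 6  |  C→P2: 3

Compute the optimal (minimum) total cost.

450

An optimal shipping plan:
  A to P2: 30 × 1 = 30
  B to P1: 30 × 3 = 90
  B to P2: 35 × 6 = 210
  C to P2: 40 × 3 = 120
Total = 30 + 90 + 210 + 120 = 450.
(Supply check: A ships 30; B ships 65; C ships 40.)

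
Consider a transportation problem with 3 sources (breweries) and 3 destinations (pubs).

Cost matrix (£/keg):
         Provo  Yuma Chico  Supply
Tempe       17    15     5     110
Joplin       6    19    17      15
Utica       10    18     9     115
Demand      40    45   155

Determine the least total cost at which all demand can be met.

2105

A cheapest plan:
  Tempe→Chico: 110 kegs
  Joplin→Provo: 15 kegs
  Utica→Provo: 25 kegs
  Utica→Yuma: 45 kegs
  Utica→Chico: 45 kegs
Total cost = £2105.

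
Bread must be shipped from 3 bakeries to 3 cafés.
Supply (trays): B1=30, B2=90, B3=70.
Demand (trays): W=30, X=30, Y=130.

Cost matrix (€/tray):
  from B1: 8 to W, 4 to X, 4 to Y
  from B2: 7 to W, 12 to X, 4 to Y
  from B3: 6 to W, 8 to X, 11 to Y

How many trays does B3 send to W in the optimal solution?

30

Solving gives:
  B1–Y: 30 × €4 = €120
  B2–Y: 90 × €4 = €360
  B3–W: 30 × €6 = €180
  B3–X: 30 × €8 = €240
  B3–Y: 10 × €11 = €110
Total cost = €1010.
So B3→W carries 30 trays.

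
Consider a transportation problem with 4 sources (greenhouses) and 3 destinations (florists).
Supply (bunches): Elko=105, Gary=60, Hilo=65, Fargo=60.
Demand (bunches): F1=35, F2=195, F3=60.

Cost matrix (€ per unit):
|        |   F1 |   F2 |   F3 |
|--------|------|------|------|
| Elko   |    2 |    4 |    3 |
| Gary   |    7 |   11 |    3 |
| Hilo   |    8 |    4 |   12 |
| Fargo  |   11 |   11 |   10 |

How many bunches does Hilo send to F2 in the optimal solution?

65

The minimum-cost plan:
  Elko–F1: 35 × €2 = €70
  Elko–F2: 70 × €4 = €280
  Gary–F3: 60 × €3 = €180
  Hilo–F2: 65 × €4 = €260
  Fargo–F2: 60 × €11 = €660
Total cost = €1450.
So Hilo→F2 carries 65 bunches.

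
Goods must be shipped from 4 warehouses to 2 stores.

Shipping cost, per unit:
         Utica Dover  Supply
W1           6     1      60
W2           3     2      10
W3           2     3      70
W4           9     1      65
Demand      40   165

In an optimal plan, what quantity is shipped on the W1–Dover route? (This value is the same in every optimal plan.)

60

Optimal shipments:
  W1→Dover: 60 × 1 = 60
  W2→Dover: 10 × 2 = 20
  W3→Utica: 40 × 2 = 80
  W3→Dover: 30 × 3 = 90
  W4→Dover: 65 × 1 = 65
Total cost = 315.
So W1→Dover carries 60 units.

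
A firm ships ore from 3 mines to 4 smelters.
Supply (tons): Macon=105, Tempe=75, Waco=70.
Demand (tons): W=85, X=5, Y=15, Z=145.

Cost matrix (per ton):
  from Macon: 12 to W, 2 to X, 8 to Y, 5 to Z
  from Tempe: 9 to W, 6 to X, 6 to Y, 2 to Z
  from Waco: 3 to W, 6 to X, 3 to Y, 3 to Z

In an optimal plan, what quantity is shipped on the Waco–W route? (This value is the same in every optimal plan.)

The minimum-cost plan:
  Macon->X: 5 × 2 = 10
  Macon->Y: 15 × 8 = 120
  Macon->Z: 85 × 5 = 425
  Tempe->W: 15 × 9 = 135
  Tempe->Z: 60 × 2 = 120
  Waco->W: 70 × 3 = 210
Total cost = 1020.
So Waco→W carries 70 tons.

70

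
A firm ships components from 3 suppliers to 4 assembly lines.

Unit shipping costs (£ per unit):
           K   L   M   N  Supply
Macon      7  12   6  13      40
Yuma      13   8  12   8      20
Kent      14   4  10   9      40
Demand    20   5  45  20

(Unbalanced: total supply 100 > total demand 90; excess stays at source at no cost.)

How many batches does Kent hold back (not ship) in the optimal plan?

10

Minimum-cost shipments:
  Macon to K: 20 × £7 = £140
  Macon to M: 20 × £6 = £120
  Yuma to N: 20 × £8 = £160
  Kent to L: 5 × £4 = £20
  Kent to M: 25 × £10 = £250
Total cost = £690.
Kent ships 30 of its 40, leaving 10.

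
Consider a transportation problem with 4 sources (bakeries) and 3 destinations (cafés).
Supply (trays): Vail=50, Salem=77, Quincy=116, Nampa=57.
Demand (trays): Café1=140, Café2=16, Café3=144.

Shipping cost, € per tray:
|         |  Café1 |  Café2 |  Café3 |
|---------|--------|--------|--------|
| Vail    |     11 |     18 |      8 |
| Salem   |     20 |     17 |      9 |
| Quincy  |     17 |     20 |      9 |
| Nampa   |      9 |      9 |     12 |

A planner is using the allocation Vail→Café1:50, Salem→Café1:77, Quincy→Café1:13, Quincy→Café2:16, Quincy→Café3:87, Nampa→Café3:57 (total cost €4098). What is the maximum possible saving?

Current plan cost = 50·11 + 77·20 + 13·17 + 16·20 + 87·9 + 57·12 = €4098.
Optimal plan:
  Vail->Café1: 50 trays
  Salem->Café3: 77 trays
  Quincy->Café1: 49 trays
  Quincy->Café3: 67 trays
  Nampa->Café1: 41 trays
  Nampa->Café2: 16 trays
Optimal cost = €3192.
Saving = 4098 − 3192 = €906.

906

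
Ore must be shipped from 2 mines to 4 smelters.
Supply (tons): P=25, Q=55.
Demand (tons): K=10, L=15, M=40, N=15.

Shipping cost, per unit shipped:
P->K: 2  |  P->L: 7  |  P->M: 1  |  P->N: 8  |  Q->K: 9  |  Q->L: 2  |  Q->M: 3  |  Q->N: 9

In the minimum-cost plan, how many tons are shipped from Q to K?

0

Solving gives:
  P->K: 10 tons
  P->M: 15 tons
  Q->L: 15 tons
  Q->M: 25 tons
  Q->N: 15 tons
Total cost = 275.
The route Q→K is not used.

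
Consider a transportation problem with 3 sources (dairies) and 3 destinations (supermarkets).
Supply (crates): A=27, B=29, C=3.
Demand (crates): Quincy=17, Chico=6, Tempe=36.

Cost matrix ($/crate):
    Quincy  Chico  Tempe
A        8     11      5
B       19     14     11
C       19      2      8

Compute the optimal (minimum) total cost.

520

An optimal shipping plan:
  A->Quincy: 17 × $8 = $136
  A->Tempe: 10 × $5 = $50
  B->Chico: 3 × $14 = $42
  B->Tempe: 26 × $11 = $286
  C->Chico: 3 × $2 = $6
Total = 136 + 50 + 42 + 286 + 6 = $520.
(Supply check: A ships 27; B ships 29; C ships 3.)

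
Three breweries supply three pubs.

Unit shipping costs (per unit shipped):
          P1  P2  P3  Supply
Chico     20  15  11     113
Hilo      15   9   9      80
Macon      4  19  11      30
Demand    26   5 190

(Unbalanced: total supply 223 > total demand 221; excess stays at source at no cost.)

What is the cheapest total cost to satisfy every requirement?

2089

One minimum-cost allocation:
  Chico→P3: 111 × 11 = 1221
  Hilo→P2: 5 × 9 = 45
  Hilo→P3: 75 × 9 = 675
  Macon→P1: 26 × 4 = 104
  Macon→P3: 4 × 11 = 44
Total = 1221 + 45 + 675 + 104 + 44 = 2089.
(Supply check: Chico ships 111; Hilo ships 80; Macon ships 30.)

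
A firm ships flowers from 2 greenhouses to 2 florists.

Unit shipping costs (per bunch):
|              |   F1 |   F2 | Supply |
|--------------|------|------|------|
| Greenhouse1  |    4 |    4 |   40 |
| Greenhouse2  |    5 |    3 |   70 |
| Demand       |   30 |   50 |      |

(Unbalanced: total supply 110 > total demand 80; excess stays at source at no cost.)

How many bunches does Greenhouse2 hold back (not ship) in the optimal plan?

Minimum-cost shipments:
  Greenhouse1 to F1: 30 bunches
  Greenhouse2 to F2: 50 bunches
Total cost = 270.
Greenhouse2 ships 50 of its 70, leaving 20.

20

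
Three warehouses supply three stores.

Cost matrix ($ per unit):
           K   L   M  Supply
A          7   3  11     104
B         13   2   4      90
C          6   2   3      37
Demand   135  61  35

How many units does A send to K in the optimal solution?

104

Optimal shipments:
  A–K: 104 × $7 = $728
  B–L: 61 × $2 = $122
  B–M: 29 × $4 = $116
  C–K: 31 × $6 = $186
  C–M: 6 × $3 = $18
Total cost = $1170.
So A→K carries 104 units.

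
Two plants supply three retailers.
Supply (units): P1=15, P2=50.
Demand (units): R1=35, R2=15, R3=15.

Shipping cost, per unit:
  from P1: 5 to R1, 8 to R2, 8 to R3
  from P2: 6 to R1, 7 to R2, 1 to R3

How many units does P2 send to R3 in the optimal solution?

The minimum-cost plan:
  P1–R1: 15 units
  P2–R1: 20 units
  P2–R2: 15 units
  P2–R3: 15 units
Total cost = 315.
So P2→R3 carries 15 units.

15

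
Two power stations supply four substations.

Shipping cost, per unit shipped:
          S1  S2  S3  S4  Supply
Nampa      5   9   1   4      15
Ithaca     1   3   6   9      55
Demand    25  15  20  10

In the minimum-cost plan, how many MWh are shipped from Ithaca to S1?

Solving gives:
  Nampa to S3: 15 × 1 = 15
  Ithaca to S1: 25 × 1 = 25
  Ithaca to S2: 15 × 3 = 45
  Ithaca to S3: 5 × 6 = 30
  Ithaca to S4: 10 × 9 = 90
Total cost = 205.
So Ithaca→S1 carries 25 MWh.

25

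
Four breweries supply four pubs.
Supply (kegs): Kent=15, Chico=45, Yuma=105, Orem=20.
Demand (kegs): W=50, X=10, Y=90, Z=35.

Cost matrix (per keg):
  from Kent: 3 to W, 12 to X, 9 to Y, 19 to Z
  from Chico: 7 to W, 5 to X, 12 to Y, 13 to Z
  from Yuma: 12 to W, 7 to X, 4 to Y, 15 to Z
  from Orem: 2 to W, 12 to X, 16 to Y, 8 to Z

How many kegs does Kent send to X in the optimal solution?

0

The minimum-cost plan:
  Kent→W: 15 × 3 = 45
  Chico→W: 15 × 7 = 105
  Chico→Z: 30 × 13 = 390
  Yuma→X: 10 × 7 = 70
  Yuma→Y: 90 × 4 = 360
  Yuma→Z: 5 × 15 = 75
  Orem→W: 20 × 2 = 40
Total cost = 1085.
The route Kent→X is not used.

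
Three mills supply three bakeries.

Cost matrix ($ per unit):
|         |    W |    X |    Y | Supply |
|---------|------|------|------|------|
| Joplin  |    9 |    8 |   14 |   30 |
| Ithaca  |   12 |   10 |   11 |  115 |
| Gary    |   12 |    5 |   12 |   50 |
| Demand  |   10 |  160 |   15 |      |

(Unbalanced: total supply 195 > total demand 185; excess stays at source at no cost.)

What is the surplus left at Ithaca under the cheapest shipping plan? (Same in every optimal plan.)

Minimum-cost shipments:
  Joplin→W: 10 × $9 = $90
  Joplin→X: 20 × $8 = $160
  Ithaca→X: 90 × $10 = $900
  Ithaca→Y: 15 × $11 = $165
  Gary→X: 50 × $5 = $250
Total cost = $1565.
Ithaca ships 105 of its 115, leaving 10.

10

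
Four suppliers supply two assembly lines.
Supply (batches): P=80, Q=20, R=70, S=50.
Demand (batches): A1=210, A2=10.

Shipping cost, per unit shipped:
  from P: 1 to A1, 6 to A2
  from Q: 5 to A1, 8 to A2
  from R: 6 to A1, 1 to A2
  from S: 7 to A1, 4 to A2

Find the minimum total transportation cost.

900

One minimum-cost allocation:
  P–A1: 80 × 1 = 80
  Q–A1: 20 × 5 = 100
  R–A1: 60 × 6 = 360
  R–A2: 10 × 1 = 10
  S–A1: 50 × 7 = 350
Total = 80 + 100 + 360 + 10 + 350 = 900.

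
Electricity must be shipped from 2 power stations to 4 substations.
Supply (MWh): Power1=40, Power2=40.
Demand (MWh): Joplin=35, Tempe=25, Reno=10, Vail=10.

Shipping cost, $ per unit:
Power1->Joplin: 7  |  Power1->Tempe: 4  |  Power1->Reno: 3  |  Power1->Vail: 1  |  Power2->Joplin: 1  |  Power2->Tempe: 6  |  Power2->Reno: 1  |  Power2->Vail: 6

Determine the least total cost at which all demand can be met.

A cheapest plan:
  Power1 to Tempe: 25 MWh
  Power1 to Reno: 5 MWh
  Power1 to Vail: 10 MWh
  Power2 to Joplin: 35 MWh
  Power2 to Reno: 5 MWh
Total cost = $165.

165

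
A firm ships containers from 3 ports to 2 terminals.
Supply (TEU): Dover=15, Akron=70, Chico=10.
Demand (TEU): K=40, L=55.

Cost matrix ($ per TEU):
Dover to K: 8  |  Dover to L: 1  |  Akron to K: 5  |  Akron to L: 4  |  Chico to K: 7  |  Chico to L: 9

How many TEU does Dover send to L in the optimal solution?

15

The minimum-cost plan:
  Dover–L: 15 TEU
  Akron–K: 30 TEU
  Akron–L: 40 TEU
  Chico–K: 10 TEU
Total cost = $395.
So Dover→L carries 15 TEU.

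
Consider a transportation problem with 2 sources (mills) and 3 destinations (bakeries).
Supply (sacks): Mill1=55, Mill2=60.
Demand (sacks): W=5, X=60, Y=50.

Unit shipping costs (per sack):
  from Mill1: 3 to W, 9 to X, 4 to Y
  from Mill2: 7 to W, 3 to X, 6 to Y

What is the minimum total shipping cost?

A cheapest plan:
  Mill1–W: 5 sacks
  Mill1–Y: 50 sacks
  Mill2–X: 60 sacks
Total cost = 395.

395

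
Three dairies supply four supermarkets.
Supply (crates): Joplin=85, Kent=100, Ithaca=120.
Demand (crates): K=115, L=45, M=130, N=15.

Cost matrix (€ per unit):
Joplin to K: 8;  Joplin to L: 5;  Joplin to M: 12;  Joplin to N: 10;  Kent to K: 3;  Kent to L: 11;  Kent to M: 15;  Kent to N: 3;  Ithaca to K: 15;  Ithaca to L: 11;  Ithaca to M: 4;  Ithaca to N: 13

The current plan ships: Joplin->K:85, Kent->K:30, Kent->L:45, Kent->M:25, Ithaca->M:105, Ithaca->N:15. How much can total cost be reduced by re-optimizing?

890

Current plan cost = 85·8 + 30·3 + 45·11 + 25·15 + 105·4 + 15·13 = €2255.
Optimal plan:
  Joplin–K: 30 × €8 = €240
  Joplin–L: 45 × €5 = €225
  Joplin–M: 10 × €12 = €120
  Kent–K: 85 × €3 = €255
  Kent–N: 15 × €3 = €45
  Ithaca–M: 120 × €4 = €480
Optimal cost = €1365.
Saving = 2255 − 1365 = €890.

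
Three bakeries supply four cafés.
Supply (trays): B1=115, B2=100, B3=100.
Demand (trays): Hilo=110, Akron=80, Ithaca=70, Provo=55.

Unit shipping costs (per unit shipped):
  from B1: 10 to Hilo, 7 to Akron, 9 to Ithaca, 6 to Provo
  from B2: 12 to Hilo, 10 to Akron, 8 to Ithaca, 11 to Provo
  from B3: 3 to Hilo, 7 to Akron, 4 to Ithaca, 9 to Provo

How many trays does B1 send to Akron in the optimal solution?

60

Optimal shipments:
  B1→Akron: 60 × 7 = 420
  B1→Provo: 55 × 6 = 330
  B2→Hilo: 10 × 12 = 120
  B2→Akron: 20 × 10 = 200
  B2→Ithaca: 70 × 8 = 560
  B3→Hilo: 100 × 3 = 300
Total cost = 1930.
So B1→Akron carries 60 trays.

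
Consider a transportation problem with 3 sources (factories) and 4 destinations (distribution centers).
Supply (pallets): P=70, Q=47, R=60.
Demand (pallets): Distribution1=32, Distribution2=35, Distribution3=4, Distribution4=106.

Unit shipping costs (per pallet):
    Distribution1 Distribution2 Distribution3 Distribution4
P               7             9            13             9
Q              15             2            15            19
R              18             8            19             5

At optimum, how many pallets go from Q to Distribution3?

The minimum-cost plan:
  P->Distribution1: 24 × 7 = 168
  P->Distribution4: 46 × 9 = 414
  Q->Distribution1: 8 × 15 = 120
  Q->Distribution2: 35 × 2 = 70
  Q->Distribution3: 4 × 15 = 60
  R->Distribution4: 60 × 5 = 300
Total cost = 1132.
So Q→Distribution3 carries 4 pallets.

4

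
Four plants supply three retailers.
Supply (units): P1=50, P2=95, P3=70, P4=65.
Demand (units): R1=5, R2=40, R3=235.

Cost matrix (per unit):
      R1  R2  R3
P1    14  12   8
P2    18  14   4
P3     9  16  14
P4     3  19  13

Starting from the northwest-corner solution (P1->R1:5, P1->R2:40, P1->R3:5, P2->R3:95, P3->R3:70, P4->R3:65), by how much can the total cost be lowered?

160

Current plan cost = 5·14 + 40·12 + 5·8 + 95·4 + 70·14 + 65·13 = 2795.
Optimal plan:
  P1 to R3: 50 units
  P2 to R3: 95 units
  P3 to R2: 40 units
  P3 to R3: 30 units
  P4 to R1: 5 units
  P4 to R3: 60 units
Optimal cost = 2635.
Saving = 2795 − 2635 = 160.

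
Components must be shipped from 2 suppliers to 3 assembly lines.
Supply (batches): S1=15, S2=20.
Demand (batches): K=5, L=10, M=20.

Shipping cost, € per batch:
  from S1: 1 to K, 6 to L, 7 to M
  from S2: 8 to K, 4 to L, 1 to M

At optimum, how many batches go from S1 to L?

The minimum-cost plan:
  S1–K: 5 × €1 = €5
  S1–L: 10 × €6 = €60
  S2–M: 20 × €1 = €20
Total cost = €85.
So S1→L carries 10 batches.

10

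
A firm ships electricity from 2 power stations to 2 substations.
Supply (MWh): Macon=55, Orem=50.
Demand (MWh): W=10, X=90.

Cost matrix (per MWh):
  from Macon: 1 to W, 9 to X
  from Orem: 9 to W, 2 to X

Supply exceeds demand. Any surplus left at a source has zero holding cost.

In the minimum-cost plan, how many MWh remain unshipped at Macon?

Minimum-cost shipments:
  Macon to W: 10 MWh
  Macon to X: 40 MWh
  Orem to X: 50 MWh
Total cost = 470.
Macon ships 50 of its 55, leaving 5.

5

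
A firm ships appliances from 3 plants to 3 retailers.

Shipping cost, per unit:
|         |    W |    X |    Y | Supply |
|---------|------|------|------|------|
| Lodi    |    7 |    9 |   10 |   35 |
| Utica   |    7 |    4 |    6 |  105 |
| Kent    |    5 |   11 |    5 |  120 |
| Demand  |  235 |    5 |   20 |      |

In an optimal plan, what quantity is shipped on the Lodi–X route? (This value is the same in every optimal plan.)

0

Optimal shipments:
  Lodi to W: 35 × 7 = 245
  Utica to W: 80 × 7 = 560
  Utica to X: 5 × 4 = 20
  Utica to Y: 20 × 6 = 120
  Kent to W: 120 × 5 = 600
Total cost = 1545.
The route Lodi→X is not used.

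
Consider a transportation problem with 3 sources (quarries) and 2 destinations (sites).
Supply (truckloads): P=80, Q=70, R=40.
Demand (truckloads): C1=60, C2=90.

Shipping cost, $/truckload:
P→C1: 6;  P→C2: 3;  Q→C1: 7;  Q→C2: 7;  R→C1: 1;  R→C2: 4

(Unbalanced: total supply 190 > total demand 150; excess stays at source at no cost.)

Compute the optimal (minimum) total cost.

490

An optimal shipping plan:
  P–C2: 80 × $3 = $240
  Q–C1: 20 × $7 = $140
  Q–C2: 10 × $7 = $70
  R–C1: 40 × $1 = $40
Total = 240 + 140 + 70 + 40 = $490.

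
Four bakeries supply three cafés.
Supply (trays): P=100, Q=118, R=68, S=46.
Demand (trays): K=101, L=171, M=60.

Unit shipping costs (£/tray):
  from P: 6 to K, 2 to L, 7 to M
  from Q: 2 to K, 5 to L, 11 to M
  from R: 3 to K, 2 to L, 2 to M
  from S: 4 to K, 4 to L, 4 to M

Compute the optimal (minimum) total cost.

A cheapest plan:
  P–L: 100 trays
  Q–K: 101 trays
  Q–L: 17 trays
  R–L: 54 trays
  R–M: 14 trays
  S–M: 46 trays
Total cost = £807.

807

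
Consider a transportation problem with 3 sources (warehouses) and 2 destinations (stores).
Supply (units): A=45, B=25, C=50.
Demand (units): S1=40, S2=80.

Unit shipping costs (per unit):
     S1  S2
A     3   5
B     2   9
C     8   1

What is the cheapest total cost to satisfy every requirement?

295

A cheapest plan:
  A→S1: 15 × 3 = 45
  A→S2: 30 × 5 = 150
  B→S1: 25 × 2 = 50
  C→S2: 50 × 1 = 50
Total = 45 + 150 + 50 + 50 = 295.
(Supply check: A ships 45; B ships 25; C ships 50.)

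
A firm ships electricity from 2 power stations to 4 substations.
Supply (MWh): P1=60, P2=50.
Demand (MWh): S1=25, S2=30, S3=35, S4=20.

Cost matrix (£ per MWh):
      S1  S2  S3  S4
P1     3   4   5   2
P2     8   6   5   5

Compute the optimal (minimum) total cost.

One minimum-cost allocation:
  P1–S1: 25 × £3 = £75
  P1–S2: 15 × £4 = £60
  P1–S4: 20 × £2 = £40
  P2–S2: 15 × £6 = £90
  P2–S3: 35 × £5 = £175
Total = 75 + 60 + 40 + 90 + 175 = £440.

440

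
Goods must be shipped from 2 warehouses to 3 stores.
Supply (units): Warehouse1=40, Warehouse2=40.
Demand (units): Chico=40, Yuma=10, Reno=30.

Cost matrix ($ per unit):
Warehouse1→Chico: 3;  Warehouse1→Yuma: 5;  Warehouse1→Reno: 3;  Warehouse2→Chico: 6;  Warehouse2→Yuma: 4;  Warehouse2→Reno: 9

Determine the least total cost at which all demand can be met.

A cheapest plan:
  Warehouse1→Chico: 10 × $3 = $30
  Warehouse1→Reno: 30 × $3 = $90
  Warehouse2→Chico: 30 × $6 = $180
  Warehouse2→Yuma: 10 × $4 = $40
Total = 30 + 90 + 180 + 40 = $340.

340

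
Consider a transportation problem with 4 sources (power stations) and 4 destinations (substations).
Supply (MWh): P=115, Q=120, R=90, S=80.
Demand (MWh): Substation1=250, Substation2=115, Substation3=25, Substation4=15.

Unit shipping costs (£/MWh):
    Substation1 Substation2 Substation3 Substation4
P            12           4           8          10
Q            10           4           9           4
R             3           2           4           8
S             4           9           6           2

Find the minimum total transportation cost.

2110

One minimum-cost allocation:
  P→Substation2: 90 × £4 = £360
  P→Substation3: 25 × £8 = £200
  Q→Substation1: 80 × £10 = £800
  Q→Substation2: 25 × £4 = £100
  Q→Substation4: 15 × £4 = £60
  R→Substation1: 90 × £3 = £270
  S→Substation1: 80 × £4 = £320
Total = 360 + 200 + 800 + 100 + 60 + 270 + 320 = £2110.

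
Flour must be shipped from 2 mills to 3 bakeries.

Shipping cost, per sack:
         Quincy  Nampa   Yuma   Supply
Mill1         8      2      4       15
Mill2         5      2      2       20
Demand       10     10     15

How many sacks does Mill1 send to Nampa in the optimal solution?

The minimum-cost plan:
  Mill1–Nampa: 10 × 2 = 20
  Mill1–Yuma: 5 × 4 = 20
  Mill2–Quincy: 10 × 5 = 50
  Mill2–Yuma: 10 × 2 = 20
Total cost = 110.
So Mill1→Nampa carries 10 sacks.

10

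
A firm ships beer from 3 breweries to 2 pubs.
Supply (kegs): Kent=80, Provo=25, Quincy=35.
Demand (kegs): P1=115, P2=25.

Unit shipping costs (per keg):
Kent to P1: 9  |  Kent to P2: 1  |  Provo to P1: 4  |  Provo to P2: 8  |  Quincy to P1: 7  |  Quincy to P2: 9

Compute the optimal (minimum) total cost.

A cheapest plan:
  Kent–P1: 55 kegs
  Kent–P2: 25 kegs
  Provo–P1: 25 kegs
  Quincy–P1: 35 kegs
Total cost = 865.

865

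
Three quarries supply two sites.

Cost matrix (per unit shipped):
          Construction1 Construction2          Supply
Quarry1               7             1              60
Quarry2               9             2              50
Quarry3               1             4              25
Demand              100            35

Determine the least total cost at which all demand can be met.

650

Optimal allocation:
  Quarry1 to Construction1: 60 × 7 = 420
  Quarry2 to Construction1: 15 × 9 = 135
  Quarry2 to Construction2: 35 × 2 = 70
  Quarry3 to Construction1: 25 × 1 = 25
Total = 420 + 135 + 70 + 25 = 650.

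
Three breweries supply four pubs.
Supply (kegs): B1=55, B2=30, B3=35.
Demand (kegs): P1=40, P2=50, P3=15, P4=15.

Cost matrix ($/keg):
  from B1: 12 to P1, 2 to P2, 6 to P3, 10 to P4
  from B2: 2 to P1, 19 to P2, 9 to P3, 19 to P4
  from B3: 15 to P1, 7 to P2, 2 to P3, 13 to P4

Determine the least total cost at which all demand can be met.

An optimal shipping plan:
  B1->P2: 50 × $2 = $100
  B1->P4: 5 × $10 = $50
  B2->P1: 30 × $2 = $60
  B3->P1: 10 × $15 = $150
  B3->P3: 15 × $2 = $30
  B3->P4: 10 × $13 = $130
Total = 100 + 50 + 60 + 150 + 30 + 130 = $520.

520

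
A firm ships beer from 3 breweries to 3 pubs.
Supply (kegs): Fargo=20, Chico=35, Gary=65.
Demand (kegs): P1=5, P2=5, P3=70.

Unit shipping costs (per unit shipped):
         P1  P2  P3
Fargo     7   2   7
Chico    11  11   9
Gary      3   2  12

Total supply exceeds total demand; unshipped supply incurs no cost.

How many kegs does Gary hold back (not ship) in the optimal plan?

An optimal plan:
  Fargo–P3: 20 × 7 = 140
  Chico–P3: 35 × 9 = 315
  Gary–P1: 5 × 3 = 15
  Gary–P2: 5 × 2 = 10
  Gary–P3: 15 × 12 = 180
Total cost = 660.
Gary ships 25 of its 65, leaving 40.

40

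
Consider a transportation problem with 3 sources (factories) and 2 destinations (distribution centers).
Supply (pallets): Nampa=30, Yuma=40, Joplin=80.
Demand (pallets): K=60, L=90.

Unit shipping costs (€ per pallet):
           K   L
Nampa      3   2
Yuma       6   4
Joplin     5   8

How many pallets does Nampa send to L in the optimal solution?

30

The minimum-cost plan:
  Nampa–L: 30 pallets
  Yuma–L: 40 pallets
  Joplin–K: 60 pallets
  Joplin–L: 20 pallets
Total cost = €680.
So Nampa→L carries 30 pallets.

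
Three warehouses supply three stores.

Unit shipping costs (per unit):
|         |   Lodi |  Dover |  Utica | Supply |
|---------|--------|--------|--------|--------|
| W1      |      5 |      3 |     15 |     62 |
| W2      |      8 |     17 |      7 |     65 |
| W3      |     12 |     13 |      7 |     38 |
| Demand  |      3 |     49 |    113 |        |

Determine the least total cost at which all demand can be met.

1033

A cheapest plan:
  W1 to Lodi: 3 × 5 = 15
  W1 to Dover: 49 × 3 = 147
  W1 to Utica: 10 × 15 = 150
  W2 to Utica: 65 × 7 = 455
  W3 to Utica: 38 × 7 = 266
Total = 15 + 147 + 150 + 455 + 266 = 1033.
(Supply check: W1 ships 62; W2 ships 65; W3 ships 38.)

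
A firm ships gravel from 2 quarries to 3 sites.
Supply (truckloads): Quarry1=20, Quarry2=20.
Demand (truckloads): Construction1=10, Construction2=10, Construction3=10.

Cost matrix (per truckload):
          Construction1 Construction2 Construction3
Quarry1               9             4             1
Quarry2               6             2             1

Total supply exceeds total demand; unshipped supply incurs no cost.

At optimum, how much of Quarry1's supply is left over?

10

Minimum-cost shipments:
  Quarry1→Construction3: 10 × 1 = 10
  Quarry2→Construction1: 10 × 6 = 60
  Quarry2→Construction2: 10 × 2 = 20
Total cost = 90.
Quarry1 ships 10 of its 20, leaving 10.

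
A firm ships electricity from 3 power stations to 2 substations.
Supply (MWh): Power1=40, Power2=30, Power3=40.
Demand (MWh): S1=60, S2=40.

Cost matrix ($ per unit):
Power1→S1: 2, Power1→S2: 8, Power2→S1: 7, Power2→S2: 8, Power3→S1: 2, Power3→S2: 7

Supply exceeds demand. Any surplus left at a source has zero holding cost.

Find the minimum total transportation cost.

420

An optimal shipping plan:
  Power1–S1: 40 × $2 = $80
  Power2–S2: 20 × $8 = $160
  Power3–S1: 20 × $2 = $40
  Power3–S2: 20 × $7 = $140
Total = 80 + 160 + 40 + 140 = $420.
(Supply check: Power1 ships 40; Power2 ships 20; Power3 ships 40.)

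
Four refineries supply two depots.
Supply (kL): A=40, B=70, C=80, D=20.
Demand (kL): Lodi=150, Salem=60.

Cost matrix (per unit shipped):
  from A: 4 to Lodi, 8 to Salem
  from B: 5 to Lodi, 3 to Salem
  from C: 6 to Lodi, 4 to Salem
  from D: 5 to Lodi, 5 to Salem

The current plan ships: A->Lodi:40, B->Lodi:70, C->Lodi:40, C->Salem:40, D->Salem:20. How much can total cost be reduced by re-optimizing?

40

Current plan cost = 40·4 + 70·5 + 40·6 + 40·4 + 20·5 = 1010.
Optimal plan:
  A–Lodi: 40 kL
  B–Lodi: 10 kL
  B–Salem: 60 kL
  C–Lodi: 80 kL
  D–Lodi: 20 kL
Optimal cost = 970.
Saving = 1010 − 970 = 40.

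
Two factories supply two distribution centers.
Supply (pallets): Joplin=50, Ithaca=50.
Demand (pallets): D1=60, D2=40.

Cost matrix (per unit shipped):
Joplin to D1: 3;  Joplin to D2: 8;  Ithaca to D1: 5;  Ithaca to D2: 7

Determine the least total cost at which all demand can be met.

An optimal shipping plan:
  Joplin→D1: 50 × 3 = 150
  Ithaca→D1: 10 × 5 = 50
  Ithaca→D2: 40 × 7 = 280
Total = 150 + 50 + 280 = 480.

480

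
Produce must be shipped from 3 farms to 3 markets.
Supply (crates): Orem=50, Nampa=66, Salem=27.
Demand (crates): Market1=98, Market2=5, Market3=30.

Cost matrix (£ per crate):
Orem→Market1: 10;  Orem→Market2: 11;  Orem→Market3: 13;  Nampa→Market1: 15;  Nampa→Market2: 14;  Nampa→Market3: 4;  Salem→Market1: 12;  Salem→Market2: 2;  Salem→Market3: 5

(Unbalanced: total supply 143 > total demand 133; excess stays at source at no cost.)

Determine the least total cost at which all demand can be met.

1284

A cheapest plan:
  Orem–Market1: 50 × £10 = £500
  Nampa–Market1: 26 × £15 = £390
  Nampa–Market3: 30 × £4 = £120
  Salem–Market1: 22 × £12 = £264
  Salem–Market2: 5 × £2 = £10
Total = 500 + 390 + 120 + 264 + 10 = £1284.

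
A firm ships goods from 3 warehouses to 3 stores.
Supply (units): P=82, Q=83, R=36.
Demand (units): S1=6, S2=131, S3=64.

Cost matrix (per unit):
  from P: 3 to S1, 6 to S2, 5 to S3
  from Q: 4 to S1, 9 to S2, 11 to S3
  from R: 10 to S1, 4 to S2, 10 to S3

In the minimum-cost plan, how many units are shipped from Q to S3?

0

The minimum-cost plan:
  P->S2: 18 × 6 = 108
  P->S3: 64 × 5 = 320
  Q->S1: 6 × 4 = 24
  Q->S2: 77 × 9 = 693
  R->S2: 36 × 4 = 144
Total cost = 1289.
The route Q→S3 is not used.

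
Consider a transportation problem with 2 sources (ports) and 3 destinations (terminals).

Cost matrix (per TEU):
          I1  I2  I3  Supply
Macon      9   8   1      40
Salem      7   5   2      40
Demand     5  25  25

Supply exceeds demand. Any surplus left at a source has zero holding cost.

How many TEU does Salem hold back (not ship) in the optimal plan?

An optimal plan:
  Macon→I3: 25 × 1 = 25
  Salem→I1: 5 × 7 = 35
  Salem→I2: 25 × 5 = 125
Total cost = 185.
Salem ships 30 of its 40, leaving 10.

10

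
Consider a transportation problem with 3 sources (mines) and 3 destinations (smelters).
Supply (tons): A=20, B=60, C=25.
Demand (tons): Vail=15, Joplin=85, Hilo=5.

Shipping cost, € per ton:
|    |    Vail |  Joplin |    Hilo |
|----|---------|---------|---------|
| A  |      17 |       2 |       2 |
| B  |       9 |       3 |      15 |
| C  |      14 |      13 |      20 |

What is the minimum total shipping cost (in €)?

A cheapest plan:
  A to Joplin: 15 tons
  A to Hilo: 5 tons
  B to Joplin: 60 tons
  C to Vail: 15 tons
  C to Joplin: 10 tons
Total cost = €560.
(Supply check: A ships 20; B ships 60; C ships 25.)

560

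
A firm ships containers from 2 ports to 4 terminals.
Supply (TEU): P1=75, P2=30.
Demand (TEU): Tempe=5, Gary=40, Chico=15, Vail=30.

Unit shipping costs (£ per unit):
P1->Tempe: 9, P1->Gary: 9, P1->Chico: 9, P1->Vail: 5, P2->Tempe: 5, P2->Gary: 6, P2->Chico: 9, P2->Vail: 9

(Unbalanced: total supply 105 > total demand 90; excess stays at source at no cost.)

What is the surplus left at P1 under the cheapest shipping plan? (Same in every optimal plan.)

Minimum-cost shipments:
  P1 to Gary: 15 × £9 = £135
  P1 to Chico: 15 × £9 = £135
  P1 to Vail: 30 × £5 = £150
  P2 to Tempe: 5 × £5 = £25
  P2 to Gary: 25 × £6 = £150
Total cost = £595.
P1 ships 60 of its 75, leaving 15.

15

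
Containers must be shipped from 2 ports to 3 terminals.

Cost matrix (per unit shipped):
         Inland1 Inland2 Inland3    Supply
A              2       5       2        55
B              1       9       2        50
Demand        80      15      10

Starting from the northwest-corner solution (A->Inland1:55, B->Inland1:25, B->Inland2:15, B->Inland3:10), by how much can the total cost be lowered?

Current plan cost = 55·2 + 25·1 + 15·9 + 10·2 = 290.
Optimal plan:
  A→Inland1: 30 × 2 = 60
  A→Inland2: 15 × 5 = 75
  A→Inland3: 10 × 2 = 20
  B→Inland1: 50 × 1 = 50
Optimal cost = 205.
Saving = 290 − 205 = 85.

85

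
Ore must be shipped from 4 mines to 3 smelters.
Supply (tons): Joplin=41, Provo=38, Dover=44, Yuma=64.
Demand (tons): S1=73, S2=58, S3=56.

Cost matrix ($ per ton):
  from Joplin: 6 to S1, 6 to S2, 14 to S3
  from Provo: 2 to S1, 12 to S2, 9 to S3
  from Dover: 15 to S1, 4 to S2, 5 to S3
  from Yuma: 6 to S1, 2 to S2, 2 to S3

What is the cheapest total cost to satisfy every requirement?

626

A cheapest plan:
  Joplin to S1: 35 × $6 = $210
  Joplin to S2: 6 × $6 = $36
  Provo to S1: 38 × $2 = $76
  Dover to S2: 44 × $4 = $176
  Yuma to S2: 8 × $2 = $16
  Yuma to S3: 56 × $2 = $112
Total = 210 + 36 + 76 + 176 + 16 + 112 = $626.
(Supply check: Joplin ships 41; Provo ships 38; Dover ships 44; Yuma ships 64.)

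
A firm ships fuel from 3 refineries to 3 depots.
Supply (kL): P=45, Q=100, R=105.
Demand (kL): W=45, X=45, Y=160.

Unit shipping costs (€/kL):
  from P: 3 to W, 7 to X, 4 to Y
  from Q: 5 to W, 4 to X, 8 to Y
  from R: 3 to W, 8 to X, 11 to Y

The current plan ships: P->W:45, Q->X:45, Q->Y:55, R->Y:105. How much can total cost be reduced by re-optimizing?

Current plan cost = 45·3 + 45·4 + 55·8 + 105·11 = €1910.
Optimal plan:
  P→Y: 45 × €4 = €180
  Q→X: 45 × €4 = €180
  Q→Y: 55 × €8 = €440
  R→W: 45 × €3 = €135
  R→Y: 60 × €11 = €660
Optimal cost = €1595.
Saving = 1910 − 1595 = €315.

315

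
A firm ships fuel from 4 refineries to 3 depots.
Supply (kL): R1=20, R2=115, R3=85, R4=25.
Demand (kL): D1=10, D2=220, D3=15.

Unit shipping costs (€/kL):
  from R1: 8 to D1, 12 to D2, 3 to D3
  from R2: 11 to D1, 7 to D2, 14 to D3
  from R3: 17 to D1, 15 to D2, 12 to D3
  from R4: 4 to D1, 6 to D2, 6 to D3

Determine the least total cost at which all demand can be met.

2305

One minimum-cost allocation:
  R1->D1: 5 kL
  R1->D3: 15 kL
  R2->D2: 115 kL
  R3->D2: 85 kL
  R4->D1: 5 kL
  R4->D2: 20 kL
Total cost = €2305.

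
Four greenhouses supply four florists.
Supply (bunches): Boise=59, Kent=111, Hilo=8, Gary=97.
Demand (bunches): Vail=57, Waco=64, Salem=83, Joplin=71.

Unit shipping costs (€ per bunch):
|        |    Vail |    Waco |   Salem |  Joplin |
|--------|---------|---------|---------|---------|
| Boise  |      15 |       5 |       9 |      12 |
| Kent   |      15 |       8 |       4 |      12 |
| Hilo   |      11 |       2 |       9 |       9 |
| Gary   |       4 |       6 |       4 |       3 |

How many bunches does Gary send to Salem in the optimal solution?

Solving gives:
  Boise–Waco: 56 × €5 = €280
  Boise–Joplin: 3 × €12 = €36
  Kent–Salem: 83 × €4 = €332
  Kent–Joplin: 28 × €12 = €336
  Hilo–Waco: 8 × €2 = €16
  Gary–Vail: 57 × €4 = €228
  Gary–Joplin: 40 × €3 = €120
Total cost = €1348.
The route Gary→Salem is not used.

0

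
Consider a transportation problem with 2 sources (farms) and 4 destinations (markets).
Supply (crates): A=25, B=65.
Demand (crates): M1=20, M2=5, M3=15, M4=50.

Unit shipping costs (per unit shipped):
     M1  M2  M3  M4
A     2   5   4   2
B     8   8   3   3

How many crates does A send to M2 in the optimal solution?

5

Solving gives:
  A to M1: 20 crates
  A to M2: 5 crates
  B to M3: 15 crates
  B to M4: 50 crates
Total cost = 260.
So A→M2 carries 5 crates.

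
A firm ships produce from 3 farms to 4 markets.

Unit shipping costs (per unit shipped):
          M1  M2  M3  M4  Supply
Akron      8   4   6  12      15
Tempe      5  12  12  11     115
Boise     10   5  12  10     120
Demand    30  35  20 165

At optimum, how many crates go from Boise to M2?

Solving gives:
  Akron–M3: 15 × 6 = 90
  Tempe–M1: 30 × 5 = 150
  Tempe–M3: 5 × 12 = 60
  Tempe–M4: 80 × 11 = 880
  Boise–M2: 35 × 5 = 175
  Boise–M4: 85 × 10 = 850
Total cost = 2205.
So Boise→M2 carries 35 crates.

35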